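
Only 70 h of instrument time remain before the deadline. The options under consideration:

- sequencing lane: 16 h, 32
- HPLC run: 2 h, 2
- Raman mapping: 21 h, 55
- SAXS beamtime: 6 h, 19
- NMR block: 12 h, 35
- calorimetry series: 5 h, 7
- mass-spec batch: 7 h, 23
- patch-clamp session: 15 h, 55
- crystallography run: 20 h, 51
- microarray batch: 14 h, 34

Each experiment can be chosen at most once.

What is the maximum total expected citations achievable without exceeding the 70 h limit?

203

The ratio heuristic lands on HPLC run + Raman mapping + SAXS beamtime + NMR block + calorimetry series + mass-spec batch + patch-clamp session (196) but leaves 2 h idle.
Dropping HPLC run and NMR block and calorimetry series frees 19 h; slotting in crystallography run (20 h) lifts the total to 203 at 69 h.
Runner-up Raman mapping + NMR block + mass-spec batch + patch-clamp session + microarray batch tops out at 202.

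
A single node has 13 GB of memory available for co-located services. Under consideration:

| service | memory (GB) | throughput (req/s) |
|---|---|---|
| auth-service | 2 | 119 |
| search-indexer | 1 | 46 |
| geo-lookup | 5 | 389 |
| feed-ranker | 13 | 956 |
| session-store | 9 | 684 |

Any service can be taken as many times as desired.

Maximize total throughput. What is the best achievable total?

Ranking by ratio (throughput/GB): geo-lookup 77.80, session-store 76.00, feed-ranker 73.54.
Greedy by ratio would take auth-service + search-indexer + 2×geo-lookup: 13 GB used, total 943.
Replace auth-service and search-indexer and 2×geo-lookup with feed-ranker: the trade gains 13 net, giving 956 at 13 GB.
Every other selection either busts 13 GB or fails to beat 956.

956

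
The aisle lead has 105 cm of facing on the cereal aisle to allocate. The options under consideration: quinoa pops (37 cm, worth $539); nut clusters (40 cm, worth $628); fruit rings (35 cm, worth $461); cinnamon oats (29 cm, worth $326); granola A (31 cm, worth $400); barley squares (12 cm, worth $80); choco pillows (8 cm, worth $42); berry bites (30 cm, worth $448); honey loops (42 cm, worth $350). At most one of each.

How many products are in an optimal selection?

The maximum weekly sales within 105 cm is 1537.
nut clusters + fruit rings + berry bites hits 1537 at 105 cm.
All optima have 3 products.

3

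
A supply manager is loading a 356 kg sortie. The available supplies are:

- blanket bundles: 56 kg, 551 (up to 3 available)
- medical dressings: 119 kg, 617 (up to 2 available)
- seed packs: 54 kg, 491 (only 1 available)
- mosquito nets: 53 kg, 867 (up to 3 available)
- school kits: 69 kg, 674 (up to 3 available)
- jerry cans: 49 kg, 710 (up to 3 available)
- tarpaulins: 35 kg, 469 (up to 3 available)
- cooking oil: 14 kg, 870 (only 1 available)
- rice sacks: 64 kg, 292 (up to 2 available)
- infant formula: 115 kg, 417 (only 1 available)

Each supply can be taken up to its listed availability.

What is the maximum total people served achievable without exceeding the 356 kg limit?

Best packing: 3×mosquito nets + 3×jerry cans + tarpaulins + cooking oil — 355 kg, 6070 total.

6070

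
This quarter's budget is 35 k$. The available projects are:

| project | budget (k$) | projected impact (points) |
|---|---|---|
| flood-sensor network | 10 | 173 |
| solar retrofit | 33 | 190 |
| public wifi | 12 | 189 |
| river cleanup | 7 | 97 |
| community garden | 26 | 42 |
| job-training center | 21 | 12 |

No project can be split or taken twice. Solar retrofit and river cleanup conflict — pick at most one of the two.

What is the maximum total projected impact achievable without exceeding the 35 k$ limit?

459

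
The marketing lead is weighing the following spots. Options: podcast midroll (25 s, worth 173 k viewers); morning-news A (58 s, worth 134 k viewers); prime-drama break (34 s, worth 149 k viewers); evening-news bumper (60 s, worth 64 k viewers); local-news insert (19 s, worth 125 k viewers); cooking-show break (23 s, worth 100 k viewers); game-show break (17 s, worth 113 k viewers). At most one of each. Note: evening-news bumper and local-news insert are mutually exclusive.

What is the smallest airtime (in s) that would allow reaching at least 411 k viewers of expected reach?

Look for the lowest-airtime combination reaching 411.
Taking podcast midroll + local-news insert + game-show break gives 411 (≥ 411) for 61 s.
Below 61 s the best achievable stays under 411.

61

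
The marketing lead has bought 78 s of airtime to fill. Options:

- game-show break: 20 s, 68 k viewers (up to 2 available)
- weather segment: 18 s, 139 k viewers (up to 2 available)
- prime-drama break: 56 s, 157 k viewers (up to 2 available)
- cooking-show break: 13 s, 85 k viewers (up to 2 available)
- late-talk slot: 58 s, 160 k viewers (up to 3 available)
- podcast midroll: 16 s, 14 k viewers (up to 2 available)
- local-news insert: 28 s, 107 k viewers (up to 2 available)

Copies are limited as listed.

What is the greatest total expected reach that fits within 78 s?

470

Greedy by ratio would take 2×weather segment + 2×cooking-show break + podcast midroll: 78 s used, total 462.
The 29 s tied up in cooking-show break and podcast midroll is better spent on local-news insert — total rises to 470 (77 s).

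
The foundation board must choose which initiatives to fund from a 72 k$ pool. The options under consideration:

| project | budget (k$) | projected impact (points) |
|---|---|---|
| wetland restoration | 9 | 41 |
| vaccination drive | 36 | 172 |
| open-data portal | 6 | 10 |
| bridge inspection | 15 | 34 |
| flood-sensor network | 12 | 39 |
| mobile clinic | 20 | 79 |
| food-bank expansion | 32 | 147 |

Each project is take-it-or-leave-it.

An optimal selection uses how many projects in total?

2

The maximum projected impact within 72 k$ is 319.
One optimal bundle: vaccination drive + food-bank expansion (68 k$).
All optima have 2 projects.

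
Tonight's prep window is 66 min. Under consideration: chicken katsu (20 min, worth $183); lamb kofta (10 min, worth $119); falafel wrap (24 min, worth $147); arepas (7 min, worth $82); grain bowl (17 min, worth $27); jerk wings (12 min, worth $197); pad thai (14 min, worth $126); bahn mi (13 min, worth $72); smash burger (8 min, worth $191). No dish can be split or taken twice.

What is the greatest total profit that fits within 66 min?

816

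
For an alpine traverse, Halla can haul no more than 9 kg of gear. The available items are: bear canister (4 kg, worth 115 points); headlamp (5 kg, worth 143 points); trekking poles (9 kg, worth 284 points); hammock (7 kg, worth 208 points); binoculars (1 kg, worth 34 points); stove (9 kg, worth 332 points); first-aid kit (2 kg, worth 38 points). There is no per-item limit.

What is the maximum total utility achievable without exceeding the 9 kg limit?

Taking stove: 9 kg used, 332 in utility.
That's the maximum — no swap from here does better than 332.

332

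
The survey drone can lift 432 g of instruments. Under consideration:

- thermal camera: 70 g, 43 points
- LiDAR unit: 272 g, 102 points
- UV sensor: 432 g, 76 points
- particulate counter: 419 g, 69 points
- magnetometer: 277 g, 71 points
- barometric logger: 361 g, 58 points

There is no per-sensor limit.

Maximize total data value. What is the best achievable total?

258

Ranking by ratio (data value/g): thermal camera 0.61, LiDAR unit 0.38, magnetometer 0.26, UV sensor 0.18.
6×thermal camera uses 420 of the 432 g and totals 258.
The spare 12 g is too small for any remaining sensor, and no exchange beats 258.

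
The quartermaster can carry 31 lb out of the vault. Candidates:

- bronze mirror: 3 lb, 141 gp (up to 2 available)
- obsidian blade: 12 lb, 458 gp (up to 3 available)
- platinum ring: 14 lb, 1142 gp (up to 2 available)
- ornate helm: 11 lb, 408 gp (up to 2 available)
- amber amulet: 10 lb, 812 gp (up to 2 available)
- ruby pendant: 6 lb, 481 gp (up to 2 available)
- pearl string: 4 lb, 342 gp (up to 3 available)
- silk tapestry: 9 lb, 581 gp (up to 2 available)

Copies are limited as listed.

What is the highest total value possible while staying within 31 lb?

2460

Taking the top-ratio items first gives bronze mirror + platinum ring + 3×pearl string for 2309 (29 lb).
Dropping platinum ring frees 14 lb; slotting in amber amulet + ruby pendant (16 lb) lifts the total to 2460 at 31 lb.
That's the maximum — no swap from here does better than 2460.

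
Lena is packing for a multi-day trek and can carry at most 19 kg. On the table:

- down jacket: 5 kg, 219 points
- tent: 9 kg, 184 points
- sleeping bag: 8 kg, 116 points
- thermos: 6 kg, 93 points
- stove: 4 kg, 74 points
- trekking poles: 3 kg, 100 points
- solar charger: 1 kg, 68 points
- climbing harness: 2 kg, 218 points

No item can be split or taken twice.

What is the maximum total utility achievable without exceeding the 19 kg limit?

By utility per kg: climbing harness 109.00, solar charger 68.00, down jacket 43.80 lead.
Taking the top-ratio items first gives down jacket + stove + trekking poles + solar charger + climbing harness for 679 (15 kg).
Dropping stove and solar charger frees 5 kg; slotting in tent (9 kg) lifts the total to 721 at 19 kg.
An exhaustive check of the 256 subsets confirms 721.

721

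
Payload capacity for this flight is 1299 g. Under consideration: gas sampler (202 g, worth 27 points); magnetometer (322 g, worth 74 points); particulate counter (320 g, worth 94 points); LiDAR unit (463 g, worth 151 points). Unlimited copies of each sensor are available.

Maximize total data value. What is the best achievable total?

By data value per g: LiDAR unit 0.33, particulate counter 0.29, magnetometer 0.23 lead.
The ratio ordering already packs tightly: particulate counter + 2×LiDAR unit, 1246 g, 396.

396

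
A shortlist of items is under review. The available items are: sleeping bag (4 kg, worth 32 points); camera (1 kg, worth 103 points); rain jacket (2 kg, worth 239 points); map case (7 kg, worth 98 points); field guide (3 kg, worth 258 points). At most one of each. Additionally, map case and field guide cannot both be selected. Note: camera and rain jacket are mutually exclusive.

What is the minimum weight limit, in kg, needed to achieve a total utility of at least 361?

Minimise kg subject to total utility ≥ 361.
camera + field guide reaches 361 using 4 kg.
No combination under 4 kg hits 361.

4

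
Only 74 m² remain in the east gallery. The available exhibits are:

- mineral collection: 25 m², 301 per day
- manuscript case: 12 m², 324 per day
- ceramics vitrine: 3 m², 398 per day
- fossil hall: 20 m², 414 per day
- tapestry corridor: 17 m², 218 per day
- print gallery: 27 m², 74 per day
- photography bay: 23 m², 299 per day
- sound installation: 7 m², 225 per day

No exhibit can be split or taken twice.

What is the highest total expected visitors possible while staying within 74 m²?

1662

Ranking by ratio (expected visitors/m²): ceramics vitrine 132.67, sound installation 32.14, manuscript case 27.00, fossil hall 20.70.
The ratio heuristic lands on manuscript case + ceramics vitrine + fossil hall + photography bay + sound installation (1660) but leaves 9 m² idle.
Replace photography bay with mineral collection: the trade gains 2 net, giving 1662 at 67 m².
Next best is manuscript case + ceramics vitrine + fossil hall + photography bay + sound installation at 1660 (65 m²) — short by 2.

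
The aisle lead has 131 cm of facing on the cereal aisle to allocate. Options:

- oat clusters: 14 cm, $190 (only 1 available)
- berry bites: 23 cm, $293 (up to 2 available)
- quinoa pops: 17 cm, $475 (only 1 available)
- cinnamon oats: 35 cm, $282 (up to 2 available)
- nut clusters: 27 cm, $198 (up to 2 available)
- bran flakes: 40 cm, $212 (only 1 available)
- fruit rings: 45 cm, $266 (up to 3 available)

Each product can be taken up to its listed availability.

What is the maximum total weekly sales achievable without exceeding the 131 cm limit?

The ratio heuristic lands on oat clusters + 2×berry bites + quinoa pops + cinnamon oats (1533) but leaves 19 cm idle.
Dropping cinnamon oats frees 35 cm; slotting in 2×nut clusters (54 cm) lifts the total to 1647 at 131 cm.
Nothing else within 131 cm beats 1647.

1647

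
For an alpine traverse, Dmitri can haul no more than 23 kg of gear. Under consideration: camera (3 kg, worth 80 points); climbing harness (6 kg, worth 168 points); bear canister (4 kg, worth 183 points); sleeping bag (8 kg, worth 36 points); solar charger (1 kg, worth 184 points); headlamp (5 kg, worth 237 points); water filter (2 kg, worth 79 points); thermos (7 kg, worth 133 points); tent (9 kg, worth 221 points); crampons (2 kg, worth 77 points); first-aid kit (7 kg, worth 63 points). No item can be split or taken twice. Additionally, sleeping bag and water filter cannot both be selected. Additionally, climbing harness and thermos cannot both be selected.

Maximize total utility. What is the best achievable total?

By utility per kg: solar charger 184.00, headlamp 47.40, bear canister 45.75, water filter 39.50 lead.
Best packing: camera + climbing harness + bear canister + solar charger + headlamp + water filter + crampons — 23 kg, 1008 total.
Nothing else feasible within 23 kg beats 1008.

1008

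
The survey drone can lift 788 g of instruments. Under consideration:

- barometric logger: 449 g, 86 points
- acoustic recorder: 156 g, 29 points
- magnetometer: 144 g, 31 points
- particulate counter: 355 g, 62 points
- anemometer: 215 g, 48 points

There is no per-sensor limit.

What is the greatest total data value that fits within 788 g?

158

A density-first pass picks 3×anemometer — 144 at 645 g.
The 215 g tied up in anemometer is better spent on 2×magnetometer — total rises to 158 (718 g).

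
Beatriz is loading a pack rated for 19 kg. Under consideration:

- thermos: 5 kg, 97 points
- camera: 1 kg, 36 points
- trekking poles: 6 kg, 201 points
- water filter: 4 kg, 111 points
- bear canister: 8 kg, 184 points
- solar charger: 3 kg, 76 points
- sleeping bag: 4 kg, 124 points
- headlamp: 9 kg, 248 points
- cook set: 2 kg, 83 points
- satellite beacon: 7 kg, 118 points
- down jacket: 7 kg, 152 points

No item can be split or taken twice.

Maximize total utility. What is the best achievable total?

595

By utility per kg: cook set 41.50, camera 36.00, trekking poles 33.50 lead.
A density-first pass picks camera + trekking poles + water filter + sleeping bag + cook set — 555 at 17 kg.
The 1 kg tied up in camera is better spent on solar charger — total rises to 595 (19 kg).
The closest alternative, trekking poles + sleeping bag + headlamp, reaches only 573.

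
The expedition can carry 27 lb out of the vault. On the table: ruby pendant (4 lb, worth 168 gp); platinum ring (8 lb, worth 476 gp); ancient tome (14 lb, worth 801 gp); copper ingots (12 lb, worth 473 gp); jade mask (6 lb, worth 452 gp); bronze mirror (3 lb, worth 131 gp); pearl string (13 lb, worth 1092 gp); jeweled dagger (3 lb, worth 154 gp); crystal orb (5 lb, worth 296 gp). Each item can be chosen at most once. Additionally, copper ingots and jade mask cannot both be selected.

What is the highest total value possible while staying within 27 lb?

Best packing: platinum ring + jade mask + pearl string — 27 lb, 2020 total.

2020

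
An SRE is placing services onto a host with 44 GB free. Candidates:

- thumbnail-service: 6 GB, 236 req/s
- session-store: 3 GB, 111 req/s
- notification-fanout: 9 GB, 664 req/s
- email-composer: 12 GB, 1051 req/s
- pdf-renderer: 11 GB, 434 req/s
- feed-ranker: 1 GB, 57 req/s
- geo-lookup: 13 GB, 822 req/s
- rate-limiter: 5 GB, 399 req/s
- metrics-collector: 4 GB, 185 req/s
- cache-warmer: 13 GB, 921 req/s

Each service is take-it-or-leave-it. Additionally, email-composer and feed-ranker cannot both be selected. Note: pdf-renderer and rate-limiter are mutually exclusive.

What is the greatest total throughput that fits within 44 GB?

Density check — email-composer 87.58, rate-limiter 79.80, notification-fanout 73.78 are the best per GB.
Notification-fanout + email-composer + rate-limiter + metrics-collector + cache-warmer uses 43 of the 44 GB and totals 3220.
The closest alternative, email-composer + geo-lookup + rate-limiter + cache-warmer, reaches only 3193.

3220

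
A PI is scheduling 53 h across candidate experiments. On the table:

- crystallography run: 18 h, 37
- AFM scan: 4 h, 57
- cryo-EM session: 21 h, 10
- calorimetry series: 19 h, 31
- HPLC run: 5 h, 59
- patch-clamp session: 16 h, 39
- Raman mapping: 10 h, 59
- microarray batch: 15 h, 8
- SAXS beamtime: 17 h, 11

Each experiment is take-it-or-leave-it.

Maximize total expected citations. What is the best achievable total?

251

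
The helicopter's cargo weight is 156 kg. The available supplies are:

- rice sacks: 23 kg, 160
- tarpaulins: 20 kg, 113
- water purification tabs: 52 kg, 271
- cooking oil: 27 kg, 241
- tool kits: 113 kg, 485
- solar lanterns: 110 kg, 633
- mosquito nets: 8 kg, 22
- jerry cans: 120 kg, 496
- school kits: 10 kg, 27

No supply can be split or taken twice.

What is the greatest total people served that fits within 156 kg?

By people served per kg: cooking oil 8.93, rice sacks 6.96, solar lanterns 5.75 lead.
Greedy by ratio would take rice sacks + tarpaulins + water purification tabs + cooking oil + mosquito nets + school kits: 140 kg used, total 834.
Dropping rice sacks and tarpaulins and water purification tabs frees 95 kg; slotting in solar lanterns (110 kg) lifts the total to 923 at 155 kg.
That's the maximum — no swap from here does better than 923.

923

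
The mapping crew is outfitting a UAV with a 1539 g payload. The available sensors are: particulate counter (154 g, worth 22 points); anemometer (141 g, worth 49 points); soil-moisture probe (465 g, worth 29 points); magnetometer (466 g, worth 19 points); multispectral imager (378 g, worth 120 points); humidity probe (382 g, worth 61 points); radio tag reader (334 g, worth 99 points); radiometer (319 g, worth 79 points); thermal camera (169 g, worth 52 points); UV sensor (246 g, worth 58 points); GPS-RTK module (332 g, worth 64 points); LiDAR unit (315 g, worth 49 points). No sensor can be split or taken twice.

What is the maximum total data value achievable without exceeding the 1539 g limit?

421

Ranking by ratio (data value/g): anemometer 0.35, multispectral imager 0.32, thermal camera 0.31.
Taking particulate counter + anemometer + multispectral imager + radio tag reader + radiometer + thermal camera: 1495 g used, 421 in data value.
No other feasible combination exceeds 421.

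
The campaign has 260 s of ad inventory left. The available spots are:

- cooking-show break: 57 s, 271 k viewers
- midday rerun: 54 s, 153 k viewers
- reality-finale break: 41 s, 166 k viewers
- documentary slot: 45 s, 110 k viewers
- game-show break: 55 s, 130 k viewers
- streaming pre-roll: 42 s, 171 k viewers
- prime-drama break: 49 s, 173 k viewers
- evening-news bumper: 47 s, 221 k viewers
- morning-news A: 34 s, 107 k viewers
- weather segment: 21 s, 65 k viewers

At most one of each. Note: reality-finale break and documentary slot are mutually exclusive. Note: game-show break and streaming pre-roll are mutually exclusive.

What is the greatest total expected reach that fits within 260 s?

1067

Cooking-show break + reality-finale break + streaming pre-roll + prime-drama break + evening-news bumper + weather segment uses 257 of the 260 s and totals 1067.
An exhaustive check of the 1024 subsets confirms 1067.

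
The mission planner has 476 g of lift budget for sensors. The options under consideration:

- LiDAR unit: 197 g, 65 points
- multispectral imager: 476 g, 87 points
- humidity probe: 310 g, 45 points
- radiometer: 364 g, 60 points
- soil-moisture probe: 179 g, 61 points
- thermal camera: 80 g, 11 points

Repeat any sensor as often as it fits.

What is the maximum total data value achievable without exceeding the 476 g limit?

141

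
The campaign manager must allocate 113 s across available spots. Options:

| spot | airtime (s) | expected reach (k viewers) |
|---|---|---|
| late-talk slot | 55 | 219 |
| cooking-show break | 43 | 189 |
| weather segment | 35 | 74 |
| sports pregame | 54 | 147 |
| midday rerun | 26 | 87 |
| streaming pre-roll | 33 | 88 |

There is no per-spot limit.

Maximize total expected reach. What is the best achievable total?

465

2×cooking-show break + midday rerun uses 112 of the 113 s and totals 465.
Every other selection either busts 113 s or fails to beat 465.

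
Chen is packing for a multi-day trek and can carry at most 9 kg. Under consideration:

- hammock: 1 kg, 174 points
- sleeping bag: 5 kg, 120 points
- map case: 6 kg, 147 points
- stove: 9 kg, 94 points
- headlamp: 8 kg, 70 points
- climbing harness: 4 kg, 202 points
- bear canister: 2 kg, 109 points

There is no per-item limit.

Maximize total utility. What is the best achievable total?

Taking 9×hammock: 9 kg used, 1566 in utility.

1566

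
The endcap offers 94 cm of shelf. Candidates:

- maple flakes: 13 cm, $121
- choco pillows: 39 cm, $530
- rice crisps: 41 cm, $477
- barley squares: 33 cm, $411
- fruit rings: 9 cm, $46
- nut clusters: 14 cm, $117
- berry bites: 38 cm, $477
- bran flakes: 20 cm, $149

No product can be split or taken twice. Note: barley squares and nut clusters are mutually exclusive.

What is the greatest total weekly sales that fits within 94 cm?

1128

Best packing: maple flakes + choco pillows + rice crisps — 93 cm, 1128 total.
That's the maximum — no feasible swap from here does better than 1128.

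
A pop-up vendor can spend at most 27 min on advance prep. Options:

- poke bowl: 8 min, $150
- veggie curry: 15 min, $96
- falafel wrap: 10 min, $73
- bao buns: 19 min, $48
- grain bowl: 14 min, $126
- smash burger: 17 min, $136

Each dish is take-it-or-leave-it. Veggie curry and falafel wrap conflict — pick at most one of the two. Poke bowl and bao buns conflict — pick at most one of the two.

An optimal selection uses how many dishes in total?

2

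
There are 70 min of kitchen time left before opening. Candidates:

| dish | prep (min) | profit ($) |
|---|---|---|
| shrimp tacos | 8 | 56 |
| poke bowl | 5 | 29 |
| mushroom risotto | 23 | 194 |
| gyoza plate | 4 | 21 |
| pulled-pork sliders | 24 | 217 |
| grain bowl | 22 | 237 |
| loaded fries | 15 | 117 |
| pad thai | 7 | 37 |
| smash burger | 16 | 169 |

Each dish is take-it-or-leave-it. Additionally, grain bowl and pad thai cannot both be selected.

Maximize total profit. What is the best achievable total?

679

Ranking by ratio (profit/min): grain bowl 10.77, smash burger 10.56, pulled-pork sliders 9.04, mushroom risotto 8.43.
Taking shrimp tacos + pulled-pork sliders + grain bowl + smash burger: 70 min used, 679 in profit.
That's the maximum — no feasible swap from here does better than 679.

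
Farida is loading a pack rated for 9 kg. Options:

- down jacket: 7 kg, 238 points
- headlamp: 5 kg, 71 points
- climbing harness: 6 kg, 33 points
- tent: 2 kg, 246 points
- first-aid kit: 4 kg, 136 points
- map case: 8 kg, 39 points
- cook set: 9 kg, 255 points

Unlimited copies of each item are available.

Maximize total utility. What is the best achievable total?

984

Density check — tent 123.00, down jacket 34.00, first-aid kit 34.00 are the best per kg.
4×tent uses 8 of the 9 kg and totals 984.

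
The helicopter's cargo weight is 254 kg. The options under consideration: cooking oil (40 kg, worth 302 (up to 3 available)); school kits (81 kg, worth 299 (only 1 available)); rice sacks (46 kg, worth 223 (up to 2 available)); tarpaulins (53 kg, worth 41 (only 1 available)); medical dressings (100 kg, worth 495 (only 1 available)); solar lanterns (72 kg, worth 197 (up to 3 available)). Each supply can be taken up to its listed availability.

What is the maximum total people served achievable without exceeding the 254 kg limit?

A density-first pass picks 3×cooking oil + medical dressings — 1401 at 220 kg.
Dropping medical dressings frees 100 kg; slotting in school kits + rice sacks (127 kg) lifts the total to 1428 at 247 kg.

1428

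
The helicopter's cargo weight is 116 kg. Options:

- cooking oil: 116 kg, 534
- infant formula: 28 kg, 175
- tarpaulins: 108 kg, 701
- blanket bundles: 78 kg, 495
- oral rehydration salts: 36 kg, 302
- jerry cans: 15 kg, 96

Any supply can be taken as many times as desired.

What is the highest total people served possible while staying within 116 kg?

906

Ranking by ratio (people served/kg): oral rehydration salts 8.39, tarpaulins 6.49, jerry cans 6.40, blanket bundles 6.35.
Taking 3×oral rehydration salts: 108 kg used, 906 in people served.
Every other selection either busts 116 kg or fails to beat 906.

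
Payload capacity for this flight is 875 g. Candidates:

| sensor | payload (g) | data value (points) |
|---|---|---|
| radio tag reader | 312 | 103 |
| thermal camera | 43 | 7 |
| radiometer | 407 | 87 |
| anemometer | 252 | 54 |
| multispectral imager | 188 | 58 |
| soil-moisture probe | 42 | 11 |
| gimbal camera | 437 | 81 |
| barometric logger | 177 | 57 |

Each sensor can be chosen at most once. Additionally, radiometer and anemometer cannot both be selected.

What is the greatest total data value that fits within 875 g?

236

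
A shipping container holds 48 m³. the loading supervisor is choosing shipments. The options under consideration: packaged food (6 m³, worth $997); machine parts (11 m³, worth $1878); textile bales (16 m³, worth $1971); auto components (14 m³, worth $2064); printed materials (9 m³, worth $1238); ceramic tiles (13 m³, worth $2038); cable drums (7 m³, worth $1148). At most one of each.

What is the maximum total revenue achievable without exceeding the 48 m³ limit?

Ranking by ratio (revenue/m³): machine parts 170.73, packaged food 166.17, cable drums 164.00.
The ratio heuristic lands on packaged food + machine parts + printed materials + ceramic tiles + cable drums (7299) but leaves 2 m³ idle.
Replace ceramic tiles with auto components: the trade gains 26 net, giving 7325 at 47 m³.

7325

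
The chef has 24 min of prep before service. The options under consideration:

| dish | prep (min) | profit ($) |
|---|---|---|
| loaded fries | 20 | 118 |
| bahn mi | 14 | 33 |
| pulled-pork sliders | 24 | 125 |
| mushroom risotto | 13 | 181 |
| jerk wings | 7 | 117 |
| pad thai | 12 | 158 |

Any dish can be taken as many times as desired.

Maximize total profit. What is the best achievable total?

351

Best packing: 3×jerk wings — 21 min, 351 total.
Every other selection either busts 24 min or fails to beat 351.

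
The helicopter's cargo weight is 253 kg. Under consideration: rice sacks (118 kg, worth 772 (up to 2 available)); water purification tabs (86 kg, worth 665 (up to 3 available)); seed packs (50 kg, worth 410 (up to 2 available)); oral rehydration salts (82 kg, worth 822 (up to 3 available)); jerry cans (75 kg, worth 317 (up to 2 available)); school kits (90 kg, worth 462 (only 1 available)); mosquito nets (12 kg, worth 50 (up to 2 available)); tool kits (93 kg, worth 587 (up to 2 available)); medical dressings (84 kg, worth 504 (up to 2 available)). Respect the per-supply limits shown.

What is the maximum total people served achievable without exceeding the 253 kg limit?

2466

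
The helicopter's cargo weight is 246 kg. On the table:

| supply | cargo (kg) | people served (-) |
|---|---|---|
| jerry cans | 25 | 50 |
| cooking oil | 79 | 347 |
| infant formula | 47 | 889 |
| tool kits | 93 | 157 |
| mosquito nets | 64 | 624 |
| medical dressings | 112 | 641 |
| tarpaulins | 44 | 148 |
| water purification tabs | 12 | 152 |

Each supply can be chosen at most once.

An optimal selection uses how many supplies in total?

4

The maximum people served within 246 kg is 2306.
For example infant formula + mosquito nets + medical dressings + water purification tabs achieves it, using 235 kg.
All optima have 4 supplies.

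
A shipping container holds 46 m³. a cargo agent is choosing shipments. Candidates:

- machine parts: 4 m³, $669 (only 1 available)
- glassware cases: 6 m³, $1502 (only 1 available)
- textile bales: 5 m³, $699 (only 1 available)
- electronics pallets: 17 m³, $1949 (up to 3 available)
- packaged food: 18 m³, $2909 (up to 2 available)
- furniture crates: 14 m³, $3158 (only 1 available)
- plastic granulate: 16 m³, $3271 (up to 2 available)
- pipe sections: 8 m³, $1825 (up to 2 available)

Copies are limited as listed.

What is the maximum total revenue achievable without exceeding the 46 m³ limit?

By revenue per m³: glassware cases 250.33, pipe sections 228.12, furniture crates 225.57, plastic granulate 204.44 lead.
A density-first pass picks machine parts + glassware cases + textile bales + furniture crates + 2×pipe sections — 9678 at 45 m³.
Replace machine parts and glassware cases and textile bales with plastic granulate: the trade gains 401 net, giving 10079 at 46 m³.
Every other selection either busts 46 m³ or exceeds an availability limit or fails to beat 10079.

10079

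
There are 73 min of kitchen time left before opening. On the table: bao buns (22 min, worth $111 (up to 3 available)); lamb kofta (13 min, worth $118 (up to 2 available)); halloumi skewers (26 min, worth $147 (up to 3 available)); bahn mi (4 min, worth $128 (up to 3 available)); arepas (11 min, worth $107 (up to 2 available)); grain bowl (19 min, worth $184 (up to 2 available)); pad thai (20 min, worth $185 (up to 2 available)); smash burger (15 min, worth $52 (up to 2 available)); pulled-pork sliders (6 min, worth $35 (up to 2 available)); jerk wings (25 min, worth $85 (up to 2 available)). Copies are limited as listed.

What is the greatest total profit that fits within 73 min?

Density check — bahn mi 32.00, arepas 9.73, grain bowl 9.68 are the best per min.
The ratio heuristic lands on 3×bahn mi + 2×arepas + 2×grain bowl (966) but leaves 1 min idle.
Dropping grain bowl frees 19 min; slotting in pad thai (20 min) lifts the total to 967 at 73 min.

967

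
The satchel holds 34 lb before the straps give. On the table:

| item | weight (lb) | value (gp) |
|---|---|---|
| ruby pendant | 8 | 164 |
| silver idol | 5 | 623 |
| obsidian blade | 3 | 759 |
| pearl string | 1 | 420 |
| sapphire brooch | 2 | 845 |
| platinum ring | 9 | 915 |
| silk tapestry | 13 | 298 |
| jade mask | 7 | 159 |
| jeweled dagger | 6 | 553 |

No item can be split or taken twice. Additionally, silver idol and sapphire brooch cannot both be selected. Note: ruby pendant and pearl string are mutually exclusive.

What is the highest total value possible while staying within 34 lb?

3790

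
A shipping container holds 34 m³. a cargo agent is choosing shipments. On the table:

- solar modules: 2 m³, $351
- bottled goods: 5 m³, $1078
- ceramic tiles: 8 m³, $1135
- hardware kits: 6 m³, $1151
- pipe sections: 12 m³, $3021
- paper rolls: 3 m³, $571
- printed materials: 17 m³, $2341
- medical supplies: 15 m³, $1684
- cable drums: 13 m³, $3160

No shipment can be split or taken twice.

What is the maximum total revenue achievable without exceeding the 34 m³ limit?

A density-first pass picks bottled goods + pipe sections + paper rolls + cable drums — 7830 at 33 m³.
Dropping bottled goods frees 5 m³; slotting in hardware kits (6 m³) lifts the total to 7903 at 34 m³.

7903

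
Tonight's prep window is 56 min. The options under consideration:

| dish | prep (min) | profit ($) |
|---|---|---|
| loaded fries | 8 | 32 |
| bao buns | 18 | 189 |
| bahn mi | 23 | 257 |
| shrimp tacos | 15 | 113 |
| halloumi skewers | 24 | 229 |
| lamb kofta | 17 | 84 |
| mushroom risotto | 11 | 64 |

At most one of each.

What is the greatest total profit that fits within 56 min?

559

Best packing: bao buns + bahn mi + shrimp tacos — 56 min, 559 total.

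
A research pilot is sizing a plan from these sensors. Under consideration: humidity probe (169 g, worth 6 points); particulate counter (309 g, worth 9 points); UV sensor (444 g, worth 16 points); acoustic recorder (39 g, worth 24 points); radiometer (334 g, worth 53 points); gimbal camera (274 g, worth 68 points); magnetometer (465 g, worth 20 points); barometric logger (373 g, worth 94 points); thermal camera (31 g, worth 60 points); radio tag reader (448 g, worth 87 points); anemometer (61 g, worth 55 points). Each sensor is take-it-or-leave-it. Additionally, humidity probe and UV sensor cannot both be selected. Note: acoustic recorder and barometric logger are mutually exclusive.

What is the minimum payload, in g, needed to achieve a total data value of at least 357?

1187

Minimise g subject to total data value ≥ 357.
gimbal camera + barometric logger + thermal camera + radio tag reader + anemometer: 364 data value at 1187 g.
No combination under 1187 g hits 357.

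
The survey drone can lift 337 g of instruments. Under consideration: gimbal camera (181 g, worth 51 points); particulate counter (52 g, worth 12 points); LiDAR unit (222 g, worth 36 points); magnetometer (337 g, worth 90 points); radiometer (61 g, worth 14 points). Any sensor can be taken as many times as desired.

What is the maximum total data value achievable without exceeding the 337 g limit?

90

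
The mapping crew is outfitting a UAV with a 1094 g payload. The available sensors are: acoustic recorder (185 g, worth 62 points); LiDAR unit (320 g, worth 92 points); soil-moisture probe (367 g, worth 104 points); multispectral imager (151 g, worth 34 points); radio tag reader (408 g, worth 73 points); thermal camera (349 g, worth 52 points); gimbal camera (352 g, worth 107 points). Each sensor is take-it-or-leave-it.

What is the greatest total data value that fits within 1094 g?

307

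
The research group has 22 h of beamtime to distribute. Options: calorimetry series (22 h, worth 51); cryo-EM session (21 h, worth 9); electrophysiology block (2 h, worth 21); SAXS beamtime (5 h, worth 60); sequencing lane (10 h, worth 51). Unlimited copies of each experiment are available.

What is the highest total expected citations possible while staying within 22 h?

By expected citations per h: SAXS beamtime 12.00, electrophysiology block 10.50, sequencing lane 5.10, calorimetry series 2.32 lead.
Taking electrophysiology block + 4×SAXS beamtime: 22 h used, 261 in expected citations.
Every other selection either busts 22 h or fails to beat 261.

261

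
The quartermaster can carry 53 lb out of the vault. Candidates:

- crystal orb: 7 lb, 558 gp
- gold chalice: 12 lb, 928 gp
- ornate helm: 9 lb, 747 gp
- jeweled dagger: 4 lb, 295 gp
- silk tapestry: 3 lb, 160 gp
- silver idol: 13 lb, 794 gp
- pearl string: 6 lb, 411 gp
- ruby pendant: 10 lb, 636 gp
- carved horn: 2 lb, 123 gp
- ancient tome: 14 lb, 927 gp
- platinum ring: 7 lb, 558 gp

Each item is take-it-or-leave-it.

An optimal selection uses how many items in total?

6

Optimal total is 4013.
One optimal bundle: crystal orb + gold chalice + ornate helm + jeweled dagger + ancient tome + platinum ring (53 lb).
Every optimal selection uses 6 items.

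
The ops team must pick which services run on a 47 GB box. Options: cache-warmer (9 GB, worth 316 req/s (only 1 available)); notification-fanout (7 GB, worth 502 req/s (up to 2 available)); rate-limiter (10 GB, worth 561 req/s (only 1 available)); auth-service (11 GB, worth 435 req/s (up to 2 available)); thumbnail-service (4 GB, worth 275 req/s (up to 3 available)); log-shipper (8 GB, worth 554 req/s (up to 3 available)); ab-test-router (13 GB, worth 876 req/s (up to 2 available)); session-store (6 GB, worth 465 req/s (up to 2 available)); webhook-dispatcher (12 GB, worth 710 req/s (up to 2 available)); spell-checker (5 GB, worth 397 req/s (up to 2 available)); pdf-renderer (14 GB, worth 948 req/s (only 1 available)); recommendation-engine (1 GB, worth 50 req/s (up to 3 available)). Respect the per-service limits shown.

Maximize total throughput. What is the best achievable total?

3449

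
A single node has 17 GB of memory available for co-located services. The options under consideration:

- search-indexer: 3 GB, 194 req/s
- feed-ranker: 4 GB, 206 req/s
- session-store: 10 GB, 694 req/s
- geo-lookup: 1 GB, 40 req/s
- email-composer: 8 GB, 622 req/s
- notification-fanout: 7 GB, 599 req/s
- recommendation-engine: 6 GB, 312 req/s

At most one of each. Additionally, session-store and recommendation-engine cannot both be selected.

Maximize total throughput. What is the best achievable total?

Greedy by ratio would take geo-lookup + email-composer + notification-fanout: 16 GB used, total 1261.
Replace geo-lookup and email-composer with session-store: the trade gains 32 net, giving 1293 at 17 GB.
Runner-up geo-lookup + email-composer + notification-fanout tops out at 1261.

1293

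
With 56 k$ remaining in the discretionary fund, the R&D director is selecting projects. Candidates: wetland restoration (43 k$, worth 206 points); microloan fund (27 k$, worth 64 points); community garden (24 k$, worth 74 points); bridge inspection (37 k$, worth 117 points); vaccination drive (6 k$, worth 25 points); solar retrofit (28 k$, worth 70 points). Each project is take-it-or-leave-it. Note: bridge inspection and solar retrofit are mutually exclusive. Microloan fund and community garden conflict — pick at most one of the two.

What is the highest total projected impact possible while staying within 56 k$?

231

Wetland restoration + vaccination drive uses 49 of the 56 k$ and totals 231.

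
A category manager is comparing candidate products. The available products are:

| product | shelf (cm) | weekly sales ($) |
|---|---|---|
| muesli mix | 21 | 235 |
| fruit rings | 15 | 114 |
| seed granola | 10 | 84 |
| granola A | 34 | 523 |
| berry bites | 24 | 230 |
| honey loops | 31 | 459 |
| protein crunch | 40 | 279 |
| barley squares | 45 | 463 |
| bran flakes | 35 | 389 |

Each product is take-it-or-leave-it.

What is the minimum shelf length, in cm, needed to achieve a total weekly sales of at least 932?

65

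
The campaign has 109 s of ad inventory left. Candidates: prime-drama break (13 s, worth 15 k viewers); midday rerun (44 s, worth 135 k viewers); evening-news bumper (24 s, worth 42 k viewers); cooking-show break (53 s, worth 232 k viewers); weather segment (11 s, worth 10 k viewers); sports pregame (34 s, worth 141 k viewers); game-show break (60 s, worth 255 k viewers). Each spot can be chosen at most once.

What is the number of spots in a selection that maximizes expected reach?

Optimal total is 411.
One optimal bundle: prime-drama break + sports pregame + game-show break (107 s).
Any selection reaching 411 contains exactly 3 spots.

3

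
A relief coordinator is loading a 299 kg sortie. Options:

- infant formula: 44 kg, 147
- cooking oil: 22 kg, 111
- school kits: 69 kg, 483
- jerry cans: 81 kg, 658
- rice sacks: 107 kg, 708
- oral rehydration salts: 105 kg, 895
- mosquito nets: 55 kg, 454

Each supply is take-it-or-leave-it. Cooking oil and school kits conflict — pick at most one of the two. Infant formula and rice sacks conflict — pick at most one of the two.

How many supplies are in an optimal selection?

The maximum people served within 299 kg is 2261.
One optimal bundle: jerry cans + rice sacks + oral rehydration salts (293 kg).
Any selection reaching 2261 contains exactly 3 supplies.

3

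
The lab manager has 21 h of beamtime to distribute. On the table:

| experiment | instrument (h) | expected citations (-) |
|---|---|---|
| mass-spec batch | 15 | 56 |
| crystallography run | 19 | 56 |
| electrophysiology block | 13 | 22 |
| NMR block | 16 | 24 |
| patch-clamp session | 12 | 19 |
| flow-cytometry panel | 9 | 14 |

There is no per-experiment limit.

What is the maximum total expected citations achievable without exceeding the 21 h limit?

56

Ranking by ratio (expected citations/h): mass-spec batch 3.73, crystallography run 2.95, electrophysiology block 1.69, patch-clamp session 1.58.
The ratio ordering already packs tightly: mass-spec batch, 15 h, 56.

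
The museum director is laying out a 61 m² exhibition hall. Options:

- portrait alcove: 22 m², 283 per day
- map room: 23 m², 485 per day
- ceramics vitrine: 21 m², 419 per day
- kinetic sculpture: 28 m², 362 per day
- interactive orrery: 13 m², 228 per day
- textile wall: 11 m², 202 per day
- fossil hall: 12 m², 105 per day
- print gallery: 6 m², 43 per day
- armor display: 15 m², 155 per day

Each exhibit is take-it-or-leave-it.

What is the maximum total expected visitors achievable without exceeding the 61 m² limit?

The ratio ordering already packs tightly: map room + ceramics vitrine + textile wall + print gallery, 61 m², 1149.

1149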